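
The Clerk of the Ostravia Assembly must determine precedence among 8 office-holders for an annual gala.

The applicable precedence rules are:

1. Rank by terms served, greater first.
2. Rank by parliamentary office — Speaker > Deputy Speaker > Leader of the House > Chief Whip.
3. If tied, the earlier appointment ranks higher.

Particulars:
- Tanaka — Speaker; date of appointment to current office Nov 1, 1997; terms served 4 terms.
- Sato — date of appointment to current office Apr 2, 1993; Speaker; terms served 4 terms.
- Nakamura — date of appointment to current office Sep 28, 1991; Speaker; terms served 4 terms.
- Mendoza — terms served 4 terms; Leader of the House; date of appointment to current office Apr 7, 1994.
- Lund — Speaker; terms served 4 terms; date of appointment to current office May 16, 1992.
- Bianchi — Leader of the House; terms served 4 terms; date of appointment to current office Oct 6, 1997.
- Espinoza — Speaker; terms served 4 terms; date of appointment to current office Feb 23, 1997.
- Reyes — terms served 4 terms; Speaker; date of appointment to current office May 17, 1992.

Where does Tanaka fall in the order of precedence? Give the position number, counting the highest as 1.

6

By terms served (higher first): Nakamura, Lund, Reyes, Sato, Espinoza, Tanaka, Mendoza and Bianchi (each 4 terms).
Among Nakamura, Lund, Reyes, Sato, Espinoza, Tanaka, Mendoza and Bianchi, by parliamentary office: Nakamura, Lund, Reyes, Sato, Espinoza and Tanaka (Speaker) before Mendoza and Bianchi (Leader of the House).
Among Nakamura, Lund, Reyes, Sato, Espinoza and Tanaka, by date of appointment to current office (earlier first): Nakamura (Sep 28, 1991) before Lund (May 16, 1992) before Reyes (May 17, 1992) before Sato (Apr 2, 1993) before Espinoza (Feb 23, 1997) before Tanaka (Nov 1, 1997).
Among Mendoza and Bianchi, by date of appointment to current office (earlier first): Mendoza (Apr 7, 1994) before Bianchi (Oct 6, 1997).
Order: Nakamura, Lund, Reyes, Sato, Espinoza, Tanaka, Mendoza, Bianchi. So position 6.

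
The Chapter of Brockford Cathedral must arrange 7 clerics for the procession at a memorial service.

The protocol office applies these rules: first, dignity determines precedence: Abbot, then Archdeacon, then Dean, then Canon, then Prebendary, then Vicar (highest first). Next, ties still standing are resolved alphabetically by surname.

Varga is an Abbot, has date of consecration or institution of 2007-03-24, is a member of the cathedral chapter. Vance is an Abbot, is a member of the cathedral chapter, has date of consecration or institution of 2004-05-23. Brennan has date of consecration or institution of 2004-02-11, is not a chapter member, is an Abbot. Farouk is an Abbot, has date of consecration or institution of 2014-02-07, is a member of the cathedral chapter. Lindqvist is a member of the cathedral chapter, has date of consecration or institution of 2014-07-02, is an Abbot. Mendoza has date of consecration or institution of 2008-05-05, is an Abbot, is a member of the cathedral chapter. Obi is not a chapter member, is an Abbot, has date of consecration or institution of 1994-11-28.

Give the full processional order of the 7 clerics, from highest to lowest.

By dignity: Brennan, Farouk, Lindqvist, Mendoza, Obi, Vance and Varga (Abbot).
Among Brennan, Farouk, Lindqvist, Mendoza, Obi, Vance and Varga, alphabetically by surname: Brennan before Farouk before Lindqvist before Mendoza before Obi before Vance before Varga.
Full order: Brennan, Farouk, Lindqvist, Mendoza, Obi, Vance, Varga.

Brennan, Farouk, Lindqvist, Mendoza, Obi, Vance, Varga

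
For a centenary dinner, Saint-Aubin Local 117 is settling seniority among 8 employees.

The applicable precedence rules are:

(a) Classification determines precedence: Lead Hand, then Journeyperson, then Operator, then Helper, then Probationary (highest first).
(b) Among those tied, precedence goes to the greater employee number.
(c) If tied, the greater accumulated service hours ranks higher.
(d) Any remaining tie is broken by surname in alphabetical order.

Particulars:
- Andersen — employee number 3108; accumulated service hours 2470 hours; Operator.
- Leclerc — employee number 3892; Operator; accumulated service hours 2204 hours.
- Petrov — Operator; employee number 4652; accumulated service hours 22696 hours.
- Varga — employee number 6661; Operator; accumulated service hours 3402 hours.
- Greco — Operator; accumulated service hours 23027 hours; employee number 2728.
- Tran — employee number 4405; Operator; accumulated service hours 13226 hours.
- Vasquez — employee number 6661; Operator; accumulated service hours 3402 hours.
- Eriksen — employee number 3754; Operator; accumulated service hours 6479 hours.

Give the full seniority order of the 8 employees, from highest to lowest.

Varga, Vasquez, Petrov, Tran, Leclerc, Eriksen, Andersen, Greco

By classification: Varga, Vasquez, Petrov, Tran, Leclerc, Eriksen, Andersen and Greco (Operator).
Among Varga, Vasquez, Petrov, Tran, Leclerc, Eriksen, Andersen and Greco, by employee number (higher first): Varga and Vasquez (6661) before Petrov (4652) before Tran (4405) before Leclerc (3892) before Eriksen (3754) before Andersen (3108) before Greco (2728).
Varga and Vasquez both have accumulated service hours 3402 hours, so the next rule applies.
Among Varga and Vasquez, alphabetically by surname: Varga before Vasquez.
Full order: Varga, Vasquez, Petrov, Tran, Leclerc, Eriksen, Andersen, Greco.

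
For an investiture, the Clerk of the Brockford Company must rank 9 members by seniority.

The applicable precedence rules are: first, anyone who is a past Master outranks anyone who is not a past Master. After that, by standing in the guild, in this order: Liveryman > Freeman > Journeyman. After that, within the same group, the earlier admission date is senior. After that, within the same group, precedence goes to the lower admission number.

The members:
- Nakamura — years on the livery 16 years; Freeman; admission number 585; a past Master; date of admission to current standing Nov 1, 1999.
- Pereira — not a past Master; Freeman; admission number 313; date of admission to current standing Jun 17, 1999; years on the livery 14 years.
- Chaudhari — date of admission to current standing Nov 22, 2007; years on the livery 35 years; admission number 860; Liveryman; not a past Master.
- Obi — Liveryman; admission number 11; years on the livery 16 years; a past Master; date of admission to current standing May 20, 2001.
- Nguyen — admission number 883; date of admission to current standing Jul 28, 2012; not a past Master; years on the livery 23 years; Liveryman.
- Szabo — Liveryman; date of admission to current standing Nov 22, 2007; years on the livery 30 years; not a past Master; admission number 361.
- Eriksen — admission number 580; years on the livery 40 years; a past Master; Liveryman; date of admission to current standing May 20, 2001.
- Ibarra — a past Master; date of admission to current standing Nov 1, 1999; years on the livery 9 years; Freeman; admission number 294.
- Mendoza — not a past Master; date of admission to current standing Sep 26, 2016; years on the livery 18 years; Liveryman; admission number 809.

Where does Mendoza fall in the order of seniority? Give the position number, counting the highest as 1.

By the first rule: Obi, Eriksen, Ibarra and Nakamura (each a past Master); then Szabo, Chaudhari, Nguyen, Mendoza and Pereira (each not a past Master).
Among Obi, Eriksen, Ibarra and Nakamura, by standing in the guild: Obi and Eriksen (Liveryman) before Ibarra and Nakamura (Freeman).
Obi and Eriksen both have date of admission to current standing May 20, 2001, so the next rule applies.
Among Obi and Eriksen, by admission number (lower first): Obi (11) before Eriksen (580).
Ibarra and Nakamura both have date of admission to current standing Nov 1, 1999, so the next rule applies.
Among Ibarra and Nakamura, by admission number (lower first): Ibarra (294) before Nakamura (585).
Among Szabo, Chaudhari, Nguyen, Mendoza and Pereira, by standing in the guild: Szabo, Chaudhari, Nguyen and Mendoza (Liveryman) before Pereira (Freeman).
Among Szabo, Chaudhari, Nguyen and Mendoza, by date of admission to current standing (earlier first): Szabo and Chaudhari (Nov 22, 2007) before Nguyen (Jul 28, 2012) before Mendoza (Sep 26, 2016).
Among Szabo and Chaudhari, by admission number (lower first): Szabo (361) before Chaudhari (860).
Order: Obi, Eriksen, Ibarra, Nakamura, Szabo, Chaudhari, Nguyen, Mendoza, Pereira. So position 8.

8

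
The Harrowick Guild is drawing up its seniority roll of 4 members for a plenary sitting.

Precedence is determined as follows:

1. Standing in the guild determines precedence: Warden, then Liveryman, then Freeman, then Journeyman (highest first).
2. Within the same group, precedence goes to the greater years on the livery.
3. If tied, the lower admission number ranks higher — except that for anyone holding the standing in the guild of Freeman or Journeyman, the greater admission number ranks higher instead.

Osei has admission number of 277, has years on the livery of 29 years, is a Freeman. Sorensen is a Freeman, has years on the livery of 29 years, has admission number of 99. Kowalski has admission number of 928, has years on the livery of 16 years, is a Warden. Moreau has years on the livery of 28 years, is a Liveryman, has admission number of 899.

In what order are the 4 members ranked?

Kowalski, Moreau, Osei, Sorensen

By standing in the guild: Kowalski (Warden); then Moreau (Liveryman); then Osei and Sorensen (Freeman).
Osei and Sorensen both have years on the livery 29 years, so the next rule applies.
Among Osei and Sorensen, by admission number (higher first) (reversed rule for this group): Osei (277) before Sorensen (99).
Full order: Kowalski, Moreau, Osei, Sorensen.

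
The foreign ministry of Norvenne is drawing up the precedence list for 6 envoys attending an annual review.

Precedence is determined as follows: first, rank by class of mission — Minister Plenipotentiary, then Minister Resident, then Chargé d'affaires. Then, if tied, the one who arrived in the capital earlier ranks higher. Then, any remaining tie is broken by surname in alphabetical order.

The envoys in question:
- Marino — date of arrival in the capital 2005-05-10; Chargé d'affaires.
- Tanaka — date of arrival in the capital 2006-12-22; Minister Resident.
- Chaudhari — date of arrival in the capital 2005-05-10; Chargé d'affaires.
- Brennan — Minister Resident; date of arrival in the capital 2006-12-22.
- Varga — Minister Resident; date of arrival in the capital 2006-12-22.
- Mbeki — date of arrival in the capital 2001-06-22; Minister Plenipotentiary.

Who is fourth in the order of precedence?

Varga

By class of mission: Mbeki (Minister Plenipotentiary); then Brennan, Tanaka and Varga (Minister Resident); then Chaudhari and Marino (Chargé d'affaires).
Brennan, Tanaka and Varga all have date of arrival in the capital 2006-12-22, so the next rule applies.
Among Brennan, Tanaka and Varga, alphabetically by surname: Brennan before Tanaka before Varga.
Chaudhari and Marino both have date of arrival in the capital 2005-05-10, so the next rule applies.
Among Chaudhari and Marino, alphabetically by surname: Chaudhari before Marino.
Order: Mbeki, Brennan, Tanaka, Varga, Chaudhari, Marino.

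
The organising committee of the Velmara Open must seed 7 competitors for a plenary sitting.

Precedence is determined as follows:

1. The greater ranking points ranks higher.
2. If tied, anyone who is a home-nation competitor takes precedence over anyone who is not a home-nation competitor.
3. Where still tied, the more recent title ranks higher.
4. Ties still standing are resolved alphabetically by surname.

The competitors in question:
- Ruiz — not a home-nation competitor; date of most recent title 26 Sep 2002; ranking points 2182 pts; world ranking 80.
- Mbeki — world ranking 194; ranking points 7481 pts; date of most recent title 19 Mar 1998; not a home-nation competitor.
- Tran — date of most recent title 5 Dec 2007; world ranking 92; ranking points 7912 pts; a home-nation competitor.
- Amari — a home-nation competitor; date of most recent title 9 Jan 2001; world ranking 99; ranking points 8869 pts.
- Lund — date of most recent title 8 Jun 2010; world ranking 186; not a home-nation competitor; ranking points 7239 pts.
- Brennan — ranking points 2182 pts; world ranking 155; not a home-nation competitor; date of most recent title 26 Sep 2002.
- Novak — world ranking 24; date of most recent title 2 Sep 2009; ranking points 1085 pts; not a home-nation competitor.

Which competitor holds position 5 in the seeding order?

Brennan

By ranking points (higher first): Amari (8869 pts); then Tran (7912 pts); then Mbeki (7481 pts); then Lund (7239 pts); then Brennan and Ruiz (both 2182 pts); then Novak (1085 pts).
Brennan and Ruiz are each not a home-nation competitor, so the next rule applies.
Brennan and Ruiz both have date of most recent title 26 Sep 2002, so the next rule applies.
Among Brennan and Ruiz, alphabetically by surname: Brennan before Ruiz.
Order: Amari, Tran, Mbeki, Lund, Brennan, Ruiz, Novak.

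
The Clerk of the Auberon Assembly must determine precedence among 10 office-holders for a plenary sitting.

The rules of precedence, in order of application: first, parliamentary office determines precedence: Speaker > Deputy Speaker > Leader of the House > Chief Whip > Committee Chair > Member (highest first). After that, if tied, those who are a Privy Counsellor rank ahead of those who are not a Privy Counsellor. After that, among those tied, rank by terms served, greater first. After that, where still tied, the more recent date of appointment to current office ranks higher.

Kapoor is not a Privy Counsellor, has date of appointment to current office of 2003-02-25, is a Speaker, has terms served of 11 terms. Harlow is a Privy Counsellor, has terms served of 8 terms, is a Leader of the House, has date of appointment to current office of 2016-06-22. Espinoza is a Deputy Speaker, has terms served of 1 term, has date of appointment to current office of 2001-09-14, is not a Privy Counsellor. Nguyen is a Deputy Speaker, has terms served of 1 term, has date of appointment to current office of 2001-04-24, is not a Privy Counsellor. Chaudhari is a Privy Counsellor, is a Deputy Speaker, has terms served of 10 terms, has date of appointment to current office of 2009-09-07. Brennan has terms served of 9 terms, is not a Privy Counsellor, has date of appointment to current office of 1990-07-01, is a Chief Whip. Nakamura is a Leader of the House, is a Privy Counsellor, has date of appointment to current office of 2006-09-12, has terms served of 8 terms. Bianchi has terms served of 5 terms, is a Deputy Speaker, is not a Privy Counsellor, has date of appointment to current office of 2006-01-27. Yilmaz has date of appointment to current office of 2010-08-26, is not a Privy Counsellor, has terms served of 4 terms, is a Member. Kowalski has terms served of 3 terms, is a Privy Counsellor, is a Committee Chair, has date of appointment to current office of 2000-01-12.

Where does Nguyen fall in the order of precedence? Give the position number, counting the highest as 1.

5

By parliamentary office: Kapoor (Speaker); then Chaudhari, Bianchi, Espinoza and Nguyen (Deputy Speaker); then Harlow and Nakamura (Leader of the House); then Brennan (Chief Whip); then Kowalski (Committee Chair); then Yilmaz (Member).
Among Chaudhari, Bianchi, Espinoza and Nguyen, a Privy Counsellor before not a Privy Counsellor: Chaudhari (a Privy Counsellor) before Bianchi, Espinoza and Nguyen (not a Privy Counsellor).
Among Bianchi, Espinoza and Nguyen, by terms served (higher first): Bianchi (5 terms) before Espinoza and Nguyen (1 term).
Among Espinoza and Nguyen, by date of appointment to current office (later first): Espinoza (2001-09-14) before Nguyen (2001-04-24).
Harlow and Nakamura are each a Privy Counsellor, so the next rule applies.
Harlow and Nakamura both have terms served 8 terms, so the next rule applies.
Among Harlow and Nakamura, by date of appointment to current office (later first): Harlow (2016-06-22) before Nakamura (2006-09-12).
Order: Kapoor, Chaudhari, Bianchi, Espinoza, Nguyen, Harlow, Nakamura, Brennan, Kowalski, Yilmaz. So position 5.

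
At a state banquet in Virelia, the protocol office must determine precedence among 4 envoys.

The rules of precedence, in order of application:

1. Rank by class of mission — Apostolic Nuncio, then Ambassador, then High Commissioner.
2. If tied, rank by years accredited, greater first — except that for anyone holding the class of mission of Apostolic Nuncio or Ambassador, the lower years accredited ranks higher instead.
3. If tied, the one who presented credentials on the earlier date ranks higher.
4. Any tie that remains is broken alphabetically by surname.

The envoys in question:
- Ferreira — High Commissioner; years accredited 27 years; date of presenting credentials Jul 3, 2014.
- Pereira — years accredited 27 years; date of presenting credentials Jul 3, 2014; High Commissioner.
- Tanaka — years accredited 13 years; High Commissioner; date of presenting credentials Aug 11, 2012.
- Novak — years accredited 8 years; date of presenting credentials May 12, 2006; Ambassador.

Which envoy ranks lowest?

By class of mission: Novak (Ambassador); then Ferreira, Pereira and Tanaka (High Commissioner).
Among Ferreira, Pereira and Tanaka, by years accredited (higher first): Ferreira and Pereira (27 years) before Tanaka (13 years).
Ferreira and Pereira both have date of presenting credentials Jul 3, 2014, so the next rule applies.
Among Ferreira and Pereira, alphabetically by surname: Ferreira before Pereira.
Order: Novak, Ferreira, Pereira, Tanaka.

Tanaka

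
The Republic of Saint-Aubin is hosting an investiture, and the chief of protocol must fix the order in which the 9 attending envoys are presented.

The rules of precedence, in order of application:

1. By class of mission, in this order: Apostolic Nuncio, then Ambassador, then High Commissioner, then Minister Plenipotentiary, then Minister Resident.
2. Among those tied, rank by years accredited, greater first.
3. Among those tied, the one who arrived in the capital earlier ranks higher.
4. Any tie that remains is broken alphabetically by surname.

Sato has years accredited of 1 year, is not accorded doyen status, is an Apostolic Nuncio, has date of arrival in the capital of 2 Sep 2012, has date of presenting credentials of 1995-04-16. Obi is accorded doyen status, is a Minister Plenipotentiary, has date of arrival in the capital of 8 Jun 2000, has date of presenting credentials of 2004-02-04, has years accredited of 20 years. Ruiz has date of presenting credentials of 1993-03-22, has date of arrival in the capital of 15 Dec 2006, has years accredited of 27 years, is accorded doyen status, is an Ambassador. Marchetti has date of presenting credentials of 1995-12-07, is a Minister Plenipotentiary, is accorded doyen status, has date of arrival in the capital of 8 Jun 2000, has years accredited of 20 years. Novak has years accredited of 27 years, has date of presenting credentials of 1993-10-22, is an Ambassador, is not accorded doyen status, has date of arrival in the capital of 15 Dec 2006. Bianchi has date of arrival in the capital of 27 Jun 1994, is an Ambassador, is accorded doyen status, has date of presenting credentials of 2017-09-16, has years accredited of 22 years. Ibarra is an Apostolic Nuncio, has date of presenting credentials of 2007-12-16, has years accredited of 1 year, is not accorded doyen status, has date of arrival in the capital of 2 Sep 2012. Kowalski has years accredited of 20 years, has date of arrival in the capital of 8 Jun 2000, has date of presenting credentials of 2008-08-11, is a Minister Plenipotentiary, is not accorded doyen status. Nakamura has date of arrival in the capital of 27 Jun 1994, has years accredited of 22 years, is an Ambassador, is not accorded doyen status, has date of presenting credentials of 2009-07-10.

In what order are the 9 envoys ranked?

Ibarra, Sato, Novak, Ruiz, Bianchi, Nakamura, Kowalski, Marchetti, Obi

By class of mission: Ibarra and Sato (Apostolic Nuncio); then Novak, Ruiz, Bianchi and Nakamura (Ambassador); then Kowalski, Marchetti and Obi (Minister Plenipotentiary).
Ibarra and Sato both have years accredited 1 year, so the next rule applies.
Ibarra and Sato both have date of arrival in the capital 2 Sep 2012, so the next rule applies.
Among Ibarra and Sato, alphabetically by surname: Ibarra before Sato.
Among Novak, Ruiz, Bianchi and Nakamura, by years accredited (higher first): Novak and Ruiz (27 years) before Bianchi and Nakamura (22 years).
Novak and Ruiz both have date of arrival in the capital 15 Dec 2006, so the next rule applies.
Among Novak and Ruiz, alphabetically by surname: Novak before Ruiz.
Bianchi and Nakamura both have date of arrival in the capital 27 Jun 1994, so the next rule applies.
Among Bianchi and Nakamura, alphabetically by surname: Bianchi before Nakamura.
Kowalski, Marchetti and Obi all have years accredited 20 years, so the next rule applies.
Kowalski, Marchetti and Obi all have date of arrival in the capital 8 Jun 2000, so the next rule applies.
Among Kowalski, Marchetti and Obi, alphabetically by surname: Kowalski before Marchetti before Obi.
Full order: Ibarra, Sato, Novak, Ruiz, Bianchi, Nakamura, Kowalski, Marchetti, Obi.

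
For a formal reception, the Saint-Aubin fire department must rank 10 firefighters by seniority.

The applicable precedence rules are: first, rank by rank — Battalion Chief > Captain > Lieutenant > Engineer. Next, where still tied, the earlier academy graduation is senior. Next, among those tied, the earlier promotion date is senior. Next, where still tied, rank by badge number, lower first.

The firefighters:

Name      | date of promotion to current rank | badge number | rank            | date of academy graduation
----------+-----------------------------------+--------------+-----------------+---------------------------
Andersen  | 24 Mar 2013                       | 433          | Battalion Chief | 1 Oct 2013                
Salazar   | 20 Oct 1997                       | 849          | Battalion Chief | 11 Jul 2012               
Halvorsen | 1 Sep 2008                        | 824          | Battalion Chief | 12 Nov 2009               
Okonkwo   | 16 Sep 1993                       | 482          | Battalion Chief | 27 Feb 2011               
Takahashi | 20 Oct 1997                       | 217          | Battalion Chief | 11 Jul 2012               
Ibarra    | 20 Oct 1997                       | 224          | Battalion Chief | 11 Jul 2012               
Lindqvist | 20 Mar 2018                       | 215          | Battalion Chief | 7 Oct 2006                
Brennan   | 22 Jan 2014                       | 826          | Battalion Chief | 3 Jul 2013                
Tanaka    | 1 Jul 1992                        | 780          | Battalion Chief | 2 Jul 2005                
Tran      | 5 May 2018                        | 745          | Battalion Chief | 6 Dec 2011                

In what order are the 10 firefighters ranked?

Tanaka, Lindqvist, Halvorsen, Okonkwo, Tran, Takahashi, Ibarra, Salazar, Brennan, Andersen

By rank: Tanaka, Lindqvist, Halvorsen, Okonkwo, Tran, Takahashi, Ibarra, Salazar, Brennan and Andersen (Battalion Chief).
Among Tanaka, Lindqvist, Halvorsen, Okonkwo, Tran, Takahashi, Ibarra, Salazar, Brennan and Andersen, by date of academy graduation (earlier first): Tanaka (2 Jul 2005) before Lindqvist (7 Oct 2006) before Halvorsen (12 Nov 2009) before Okonkwo (27 Feb 2011) before Tran (6 Dec 2011) before Takahashi, Ibarra and Salazar (11 Jul 2012) before Brennan (3 Jul 2013) before Andersen (1 Oct 2013).
Takahashi, Ibarra and Salazar all have date of promotion to current rank 20 Oct 1997, so the next rule applies.
Among Takahashi, Ibarra and Salazar, by badge number (lower first): Takahashi (217) before Ibarra (224) before Salazar (849).
Full order: Tanaka, Lindqvist, Halvorsen, Okonkwo, Tran, Takahashi, Ibarra, Salazar, Brennan, Andersen.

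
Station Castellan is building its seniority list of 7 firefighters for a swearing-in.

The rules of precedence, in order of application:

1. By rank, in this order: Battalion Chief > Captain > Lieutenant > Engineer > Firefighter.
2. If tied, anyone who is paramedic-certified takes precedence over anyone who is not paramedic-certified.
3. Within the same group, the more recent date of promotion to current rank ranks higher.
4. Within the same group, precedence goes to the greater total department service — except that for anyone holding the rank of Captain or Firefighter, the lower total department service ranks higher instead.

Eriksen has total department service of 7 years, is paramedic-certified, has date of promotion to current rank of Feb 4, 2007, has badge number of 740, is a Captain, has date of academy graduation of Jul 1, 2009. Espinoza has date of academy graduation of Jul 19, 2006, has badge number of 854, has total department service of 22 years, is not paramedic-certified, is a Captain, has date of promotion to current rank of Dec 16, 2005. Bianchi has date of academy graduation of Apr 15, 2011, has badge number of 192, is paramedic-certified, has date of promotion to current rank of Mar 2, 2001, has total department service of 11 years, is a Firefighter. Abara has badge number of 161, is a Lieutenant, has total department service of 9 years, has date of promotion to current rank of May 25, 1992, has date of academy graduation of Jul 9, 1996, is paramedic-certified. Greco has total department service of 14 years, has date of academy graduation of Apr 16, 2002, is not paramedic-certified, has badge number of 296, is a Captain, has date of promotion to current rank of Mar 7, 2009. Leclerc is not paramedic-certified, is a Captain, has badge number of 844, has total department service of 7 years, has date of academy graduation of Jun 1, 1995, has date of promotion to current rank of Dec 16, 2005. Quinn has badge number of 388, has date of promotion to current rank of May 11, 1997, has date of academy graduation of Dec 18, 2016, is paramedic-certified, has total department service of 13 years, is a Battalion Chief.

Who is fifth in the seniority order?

Espinoza

By rank: Quinn (Battalion Chief); then Eriksen, Greco, Leclerc and Espinoza (Captain); then Abara (Lieutenant); then Bianchi (Firefighter).
Among Eriksen, Greco, Leclerc and Espinoza, paramedic-certified before not paramedic-certified: Eriksen (paramedic-certified) before Greco, Leclerc and Espinoza (not paramedic-certified).
Among Greco, Leclerc and Espinoza, by date of promotion to current rank (later first): Greco (Mar 7, 2009) before Leclerc and Espinoza (Dec 16, 2005).
Among Leclerc and Espinoza, by total department service (lower first) (reversed rule for this group): Leclerc (7 years) before Espinoza (22 years).
Order: Quinn, Eriksen, Greco, Leclerc, Espinoza, Abara, Bianchi.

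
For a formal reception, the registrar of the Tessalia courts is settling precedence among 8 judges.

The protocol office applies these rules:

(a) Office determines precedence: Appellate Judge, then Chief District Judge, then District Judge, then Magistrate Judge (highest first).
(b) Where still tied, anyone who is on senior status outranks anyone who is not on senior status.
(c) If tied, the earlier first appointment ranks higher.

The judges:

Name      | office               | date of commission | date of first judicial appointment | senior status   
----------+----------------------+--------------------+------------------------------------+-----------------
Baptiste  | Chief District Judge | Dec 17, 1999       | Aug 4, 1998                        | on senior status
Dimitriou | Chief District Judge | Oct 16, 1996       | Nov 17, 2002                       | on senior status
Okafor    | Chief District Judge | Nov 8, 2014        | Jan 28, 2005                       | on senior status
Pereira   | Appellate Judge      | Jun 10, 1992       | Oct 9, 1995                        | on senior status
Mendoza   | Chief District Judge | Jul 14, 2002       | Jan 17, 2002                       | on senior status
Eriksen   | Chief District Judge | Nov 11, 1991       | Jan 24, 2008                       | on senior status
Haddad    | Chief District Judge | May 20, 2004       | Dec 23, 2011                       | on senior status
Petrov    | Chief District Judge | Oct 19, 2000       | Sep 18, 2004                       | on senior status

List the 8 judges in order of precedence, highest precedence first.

Pereira, Baptiste, Mendoza, Dimitriou, Petrov, Okafor, Eriksen, Haddad

By office: Pereira (Appellate Judge); then Baptiste, Mendoza, Dimitriou, Petrov, Okafor, Eriksen and Haddad (Chief District Judge).
Baptiste, Mendoza, Dimitriou, Petrov, Okafor, Eriksen and Haddad are each on senior status, so the next rule applies.
Among Baptiste, Mendoza, Dimitriou, Petrov, Okafor, Eriksen and Haddad, by date of first judicial appointment (earlier first): Baptiste (Aug 4, 1998) before Mendoza (Jan 17, 2002) before Dimitriou (Nov 17, 2002) before Petrov (Sep 18, 2004) before Okafor (Jan 28, 2005) before Eriksen (Jan 24, 2008) before Haddad (Dec 23, 2011).
Full order: Pereira, Baptiste, Mendoza, Dimitriou, Petrov, Okafor, Eriksen, Haddad.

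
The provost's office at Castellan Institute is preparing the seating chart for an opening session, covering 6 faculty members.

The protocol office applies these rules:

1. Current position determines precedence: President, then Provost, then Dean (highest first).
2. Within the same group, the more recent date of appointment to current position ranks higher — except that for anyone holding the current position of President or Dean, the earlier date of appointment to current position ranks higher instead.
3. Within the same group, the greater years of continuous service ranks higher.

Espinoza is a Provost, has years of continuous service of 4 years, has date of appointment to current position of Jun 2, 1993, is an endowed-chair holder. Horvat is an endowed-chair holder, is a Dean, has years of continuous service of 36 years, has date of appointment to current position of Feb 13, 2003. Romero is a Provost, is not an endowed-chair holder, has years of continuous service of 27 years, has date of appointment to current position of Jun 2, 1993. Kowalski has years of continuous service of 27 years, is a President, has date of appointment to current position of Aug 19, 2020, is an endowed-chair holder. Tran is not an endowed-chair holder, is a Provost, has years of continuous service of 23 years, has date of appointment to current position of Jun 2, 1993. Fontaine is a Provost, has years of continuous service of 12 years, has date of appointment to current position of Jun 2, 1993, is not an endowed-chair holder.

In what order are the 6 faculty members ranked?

Kowalski, Romero, Tran, Fontaine, Espinoza, Horvat

By current position: Kowalski (President); then Romero, Tran, Fontaine and Espinoza (Provost); then Horvat (Dean).
Romero, Tran, Fontaine and Espinoza all have date of appointment to current position Jun 2, 1993, so the next rule applies.
Among Romero, Tran, Fontaine and Espinoza, by years of continuous service (higher first): Romero (27 years) before Tran (23 years) before Fontaine (12 years) before Espinoza (4 years).
Full order: Kowalski, Romero, Tran, Fontaine, Espinoza, Horvat.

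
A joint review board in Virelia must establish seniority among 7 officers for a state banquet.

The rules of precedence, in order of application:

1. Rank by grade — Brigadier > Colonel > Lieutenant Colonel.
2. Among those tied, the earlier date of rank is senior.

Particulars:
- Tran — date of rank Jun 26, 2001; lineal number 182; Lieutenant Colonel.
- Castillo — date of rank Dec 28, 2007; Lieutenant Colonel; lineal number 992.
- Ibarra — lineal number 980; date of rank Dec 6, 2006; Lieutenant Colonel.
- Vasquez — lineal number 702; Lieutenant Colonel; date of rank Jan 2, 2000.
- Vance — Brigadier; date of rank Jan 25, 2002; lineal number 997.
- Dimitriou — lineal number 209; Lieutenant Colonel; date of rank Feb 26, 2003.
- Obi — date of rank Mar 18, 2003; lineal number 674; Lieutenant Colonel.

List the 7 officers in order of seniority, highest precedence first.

By grade: Vance (Brigadier); then Vasquez, Tran, Dimitriou, Obi, Ibarra and Castillo (Lieutenant Colonel).
Among Vasquez, Tran, Dimitriou, Obi, Ibarra and Castillo, by date of rank (earlier first): Vasquez (Jan 2, 2000) before Tran (Jun 26, 2001) before Dimitriou (Feb 26, 2003) before Obi (Mar 18, 2003) before Ibarra (Dec 6, 2006) before Castillo (Dec 28, 2007).
Full order: Vance, Vasquez, Tran, Dimitriou, Obi, Ibarra, Castillo.

Vance, Vasquez, Tran, Dimitriou, Obi, Ibarra, Castillo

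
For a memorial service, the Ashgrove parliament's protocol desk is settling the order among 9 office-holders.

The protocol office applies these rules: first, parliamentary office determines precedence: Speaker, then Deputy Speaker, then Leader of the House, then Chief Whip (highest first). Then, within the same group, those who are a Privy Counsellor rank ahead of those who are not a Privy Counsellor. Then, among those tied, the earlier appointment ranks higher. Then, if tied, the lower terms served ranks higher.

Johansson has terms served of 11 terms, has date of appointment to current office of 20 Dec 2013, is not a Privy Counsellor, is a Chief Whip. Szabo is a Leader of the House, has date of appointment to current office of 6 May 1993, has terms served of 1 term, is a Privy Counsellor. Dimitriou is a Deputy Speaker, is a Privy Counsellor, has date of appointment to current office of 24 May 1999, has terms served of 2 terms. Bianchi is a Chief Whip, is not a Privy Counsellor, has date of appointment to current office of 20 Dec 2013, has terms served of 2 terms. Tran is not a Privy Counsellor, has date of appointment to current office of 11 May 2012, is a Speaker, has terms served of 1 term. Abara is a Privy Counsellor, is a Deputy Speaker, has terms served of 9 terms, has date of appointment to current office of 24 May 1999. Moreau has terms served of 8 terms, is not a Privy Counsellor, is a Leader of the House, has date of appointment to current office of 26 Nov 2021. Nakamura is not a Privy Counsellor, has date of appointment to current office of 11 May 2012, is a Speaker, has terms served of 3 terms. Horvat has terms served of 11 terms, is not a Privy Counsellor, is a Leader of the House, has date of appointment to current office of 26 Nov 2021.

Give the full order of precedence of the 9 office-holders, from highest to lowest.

By parliamentary office: Tran and Nakamura (Speaker); then Dimitriou and Abara (Deputy Speaker); then Szabo, Moreau and Horvat (Leader of the House); then Bianchi and Johansson (Chief Whip).
Tran and Nakamura are each not a Privy Counsellor, so the next rule applies.
Tran and Nakamura both have date of appointment to current office 11 May 2012, so the next rule applies.
Among Tran and Nakamura, by terms served (lower first): Tran (1 term) before Nakamura (3 terms).
Dimitriou and Abara are each a Privy Counsellor, so the next rule applies.
Dimitriou and Abara both have date of appointment to current office 24 May 1999, so the next rule applies.
Among Dimitriou and Abara, by terms served (lower first): Dimitriou (2 terms) before Abara (9 terms).
Among Szabo, Moreau and Horvat, a Privy Counsellor before not a Privy Counsellor: Szabo (a Privy Counsellor) before Moreau and Horvat (not a Privy Counsellor).
Moreau and Horvat both have date of appointment to current office 26 Nov 2021, so the next rule applies.
Among Moreau and Horvat, by terms served (lower first): Moreau (8 terms) before Horvat (11 terms).
Bianchi and Johansson are each not a Privy Counsellor, so the next rule applies.
Bianchi and Johansson both have date of appointment to current office 20 Dec 2013, so the next rule applies.
Among Bianchi and Johansson, by terms served (lower first): Bianchi (2 terms) before Johansson (11 terms).
Full order: Tran, Nakamura, Dimitriou, Abara, Szabo, Moreau, Horvat, Bianchi, Johansson.

Tran, Nakamura, Dimitriou, Abara, Szabo, Moreau, Horvat, Bianchi, Johansson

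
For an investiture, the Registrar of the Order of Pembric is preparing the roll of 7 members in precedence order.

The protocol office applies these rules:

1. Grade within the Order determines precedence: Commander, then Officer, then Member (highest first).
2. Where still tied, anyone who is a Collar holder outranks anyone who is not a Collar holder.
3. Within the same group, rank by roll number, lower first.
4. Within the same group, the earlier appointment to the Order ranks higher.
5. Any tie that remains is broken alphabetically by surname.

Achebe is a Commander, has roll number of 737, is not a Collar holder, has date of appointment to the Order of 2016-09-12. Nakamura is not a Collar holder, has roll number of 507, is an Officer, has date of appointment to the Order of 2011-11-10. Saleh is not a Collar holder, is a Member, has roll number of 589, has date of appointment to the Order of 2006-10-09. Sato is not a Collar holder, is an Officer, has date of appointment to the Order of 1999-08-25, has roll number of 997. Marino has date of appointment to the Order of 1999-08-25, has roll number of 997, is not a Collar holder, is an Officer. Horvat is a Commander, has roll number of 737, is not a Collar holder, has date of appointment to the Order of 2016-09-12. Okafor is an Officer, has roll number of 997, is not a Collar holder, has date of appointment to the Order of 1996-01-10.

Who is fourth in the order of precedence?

Okafor

By grade within the Order: Achebe and Horvat (Commander); then Nakamura, Okafor, Marino and Sato (Officer); then Saleh (Member).
Achebe and Horvat are each not a Collar holder, so the next rule applies.
Achebe and Horvat both have roll number 737, so the next rule applies.
Achebe and Horvat both have date of appointment to the Order 2016-09-12, so the next rule applies.
Among Achebe and Horvat, alphabetically by surname: Achebe before Horvat.
Nakamura, Okafor, Marino and Sato are each not a Collar holder, so the next rule applies.
Among Nakamura, Okafor, Marino and Sato, by roll number (lower first): Nakamura (507) before Okafor, Marino and Sato (997).
Among Okafor, Marino and Sato, by date of appointment to the Order (earlier first): Okafor (1996-01-10) before Marino and Sato (1999-08-25).
Among Marino and Sato, alphabetically by surname: Marino before Sato.
Order: Achebe, Horvat, Nakamura, Okafor, Marino, Sato, Saleh.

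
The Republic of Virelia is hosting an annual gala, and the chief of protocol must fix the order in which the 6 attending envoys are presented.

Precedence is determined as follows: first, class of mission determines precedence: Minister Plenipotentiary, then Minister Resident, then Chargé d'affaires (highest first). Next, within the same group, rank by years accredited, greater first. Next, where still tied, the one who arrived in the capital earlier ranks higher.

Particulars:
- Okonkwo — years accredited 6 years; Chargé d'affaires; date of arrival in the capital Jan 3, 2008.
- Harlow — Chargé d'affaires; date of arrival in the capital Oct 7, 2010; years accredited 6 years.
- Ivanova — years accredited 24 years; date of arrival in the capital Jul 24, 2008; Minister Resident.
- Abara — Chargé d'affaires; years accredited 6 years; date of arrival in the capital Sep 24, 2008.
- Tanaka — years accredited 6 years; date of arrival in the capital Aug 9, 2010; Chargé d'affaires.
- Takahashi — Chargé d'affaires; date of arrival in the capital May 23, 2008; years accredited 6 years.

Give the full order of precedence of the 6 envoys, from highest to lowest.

Ivanova, Okonkwo, Takahashi, Abara, Tanaka, Harlow

By class of mission: Ivanova (Minister Resident); then Okonkwo, Takahashi, Abara, Tanaka and Harlow (Chargé d'affaires).
Okonkwo, Takahashi, Abara, Tanaka and Harlow all have years accredited 6 years, so the next rule applies.
Among Okonkwo, Takahashi, Abara, Tanaka and Harlow, by date of arrival in the capital (earlier first): Okonkwo (Jan 3, 2008) before Takahashi (May 23, 2008) before Abara (Sep 24, 2008) before Tanaka (Aug 9, 2010) before Harlow (Oct 7, 2010).
Full order: Ivanova, Okonkwo, Takahashi, Abara, Tanaka, Harlow.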